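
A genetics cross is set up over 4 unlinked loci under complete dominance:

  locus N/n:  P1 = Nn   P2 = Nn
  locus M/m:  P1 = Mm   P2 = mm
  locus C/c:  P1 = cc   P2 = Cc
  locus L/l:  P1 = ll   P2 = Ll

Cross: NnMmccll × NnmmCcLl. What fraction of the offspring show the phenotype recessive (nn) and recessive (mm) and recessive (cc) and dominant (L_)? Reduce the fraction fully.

NnMmccll gametes: NMcl×4, Nmcl×4, nMcl×4, nmcl×4
NnmmCcLl gametes: NmCL×2, NmCl×2, NmcL×2, Nmcl×2, nmCL×2, nmCl×2, nmcL×2, nmcl×2
NnMmccll×NnmmCcLl grid (16·16=256): NNMmCcLl=8 NNMmCcll=8 NNMmccLl=8 NNMmccll=8 NNmmCcLl=8 NNmmCcll=8 NNmmccLl=8 NNmmccll=8 NnMmCcLl=16 NnMmCcll=16 NnMmccLl=16 NnMmccll=16 NnmmCcLl=16 NnmmCcll=16 NnmmccLl=16 Nnmmccll=16 nnMmCcLl=8 nnMmCcll=8 nnMmccLl=8 nnMmccll=8 nnmmCcLl=8 nnmmCcll=8 nnmmccLl=8 nnmmccll=8
nn mm cc L_ hits 8/256; gcd=8; 8÷8/256÷8 = 1/32

P(nn mm cc L_) = 1/32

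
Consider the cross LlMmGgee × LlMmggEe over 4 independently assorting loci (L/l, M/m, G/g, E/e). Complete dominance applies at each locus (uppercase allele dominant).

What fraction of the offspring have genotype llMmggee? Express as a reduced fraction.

P(llMmggee) = 1/32

LlMmGgee gametes: LMGe×2, LMge×2, LmGe×2, Lmge×2, lMGe×2, lMge×2, lmGe×2, lmge×2
LlMmggEe gametes: LMgE×2, LMge×2, LmgE×2, Lmge×2, lMgE×2, lMge×2, lmgE×2, lmge×2
LlMmGgee×LlMmggEe grid (16·16=256): LLMMGgEe=4 LLMMGgee=4 LLMMggEe=4 LLMMggee=4 LLMmGgEe=8 LLMmGgee=8 LLMmggEe=8 LLMmggee=8 LLmmGgEe=4 LLmmGgee=4 LLmmggEe=4 LLmmggee=4 LlMMGgEe=8 LlMMGgee=8 LlMMggEe=8 LlMMggee=8 LlMmGgEe=16 LlMmGgee=16 LlMmggEe=16 LlMmggee=16 LlmmGgEe=8 LlmmGgee=8 LlmmggEe=8 Llmmggee=8 llMMGgEe=4 llMMGgee=4 llMMggEe=4 llMMggee=4 llMmGgEe=8 llMmGgee=8 llMmggEe=8 llMmggee=8 llmmGgEe=4 llmmGgee=4 llmmggEe=4 llmmggee=4
llMmggee hits 8/256; gcd=8; 8÷8/256÷8 = 1/32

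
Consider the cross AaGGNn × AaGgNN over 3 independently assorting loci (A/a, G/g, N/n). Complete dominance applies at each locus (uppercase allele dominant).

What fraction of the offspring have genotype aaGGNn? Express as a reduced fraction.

AaGGNn gametes: AGN×2, AGn×2, aGN×2, aGn×2
AaGgNN gametes: AGN×2, AgN×2, aGN×2, agN×2
AaGGNn×AaGgNN grid (8·8=64): AAGGNN=4 AAGGNn=4 AAGgNN=4 AAGgNn=4 AaGGNN=8 AaGGNn=8 AaGgNN=8 AaGgNn=8 aaGGNN=4 aaGGNn=4 aaGgNN=4 aaGgNn=4
aaGGNn hits 4/64; gcd=4; 4÷4/64÷4 = 1/16

P(aaGGNn) = 1/16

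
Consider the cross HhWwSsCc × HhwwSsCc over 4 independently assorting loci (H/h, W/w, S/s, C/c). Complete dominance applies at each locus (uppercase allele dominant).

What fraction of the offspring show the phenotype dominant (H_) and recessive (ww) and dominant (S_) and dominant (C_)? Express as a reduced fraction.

HhWwSsCc gametes: HWSC×1, HWSc×1, HWsC×1, HWsc×1, HwSC×1, HwSc×1, HwsC×1, Hwsc×1, hWSC×1, hWSc×1, hWsC×1, hWsc×1, hwSC×1, hwSc×1, hwsC×1, hwsc×1
HhwwSsCc gametes: HwSC×2, HwSc×2, HwsC×2, Hwsc×2, hwSC×2, hwSc×2, hwsC×2, hwsc×2
HhWwSsCc×HhwwSsCc grid (16·16=256): HHWwSSCC=2 HHWwSSCc=4 HHWwSScc=2 HHWwSsCC=4 HHWwSsCc=8 HHWwSscc=4 HHWwssCC=2 HHWwssCc=4 HHWwsscc=2 HHwwSSCC=2 HHwwSSCc=4 HHwwSScc=2 HHwwSsCC=4 HHwwSsCc=8 HHwwSscc=4 HHwwssCC=2 HHwwssCc=4 HHwwsscc=2 HhWwSSCC=4 HhWwSSCc=8 HhWwSScc=4 HhWwSsCC=8 HhWwSsCc=16 HhWwSscc=8 HhWwssCC=4 HhWwssCc=8 HhWwsscc=4 HhwwSSCC=4 HhwwSSCc=8 HhwwSScc=4 HhwwSsCC=8 HhwwSsCc=16 HhwwSscc=8 HhwwssCC=4 HhwwssCc=8 Hhwwsscc=4 hhWwSSCC=2 hhWwSSCc=4 hhWwSScc=2 hhWwSsCC=4 hhWwSsCc=8 hhWwSscc=4 hhWwssCC=2 hhWwssCc=4 hhWwsscc=2 hhwwSSCC=2 hhwwSSCc=4 hhwwSScc=2 hhwwSsCC=4 hhwwSsCc=8 hhwwSscc=4 hhwwssCC=2 hhwwssCc=4 hhwwsscc=2
H_ ww S_ C_ hits 54/256; gcd=2; 54÷2/256÷2 = 27/128

P(H_ ww S_ C_) = 27/128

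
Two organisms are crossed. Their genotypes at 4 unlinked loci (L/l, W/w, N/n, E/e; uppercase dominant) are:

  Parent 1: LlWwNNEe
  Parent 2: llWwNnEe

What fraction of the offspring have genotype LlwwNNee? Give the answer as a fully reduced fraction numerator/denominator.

LlWwNNEe gametes: LWNE×2, LWNe×2, LwNE×2, LwNe×2, lWNE×2, lWNe×2, lwNE×2, lwNe×2
llWwNnEe gametes: lWNE×2, lWNe×2, lWnE×2, lWne×2, lwNE×2, lwNe×2, lwnE×2, lwne×2
LlWwNNEe×llWwNnEe grid (16·16=256): LlWWNNEE=4 LlWWNNEe=8 LlWWNNee=4 LlWWNnEE=4 LlWWNnEe=8 LlWWNnee=4 LlWwNNEE=8 LlWwNNEe=16 LlWwNNee=8 LlWwNnEE=8 LlWwNnEe=16 LlWwNnee=8 LlwwNNEE=4 LlwwNNEe=8 LlwwNNee=4 LlwwNnEE=4 LlwwNnEe=8 LlwwNnee=4 llWWNNEE=4 llWWNNEe=8 llWWNNee=4 llWWNnEE=4 llWWNnEe=8 llWWNnee=4 llWwNNEE=8 llWwNNEe=16 llWwNNee=8 llWwNnEE=8 llWwNnEe=16 llWwNnee=8 llwwNNEE=4 llwwNNEe=8 llwwNNee=4 llwwNnEE=4 llwwNnEe=8 llwwNnee=4
LlwwNNee hits 4/256; gcd=4; 4÷4/256÷4 = 1/64

P(LlwwNNee) = 1/64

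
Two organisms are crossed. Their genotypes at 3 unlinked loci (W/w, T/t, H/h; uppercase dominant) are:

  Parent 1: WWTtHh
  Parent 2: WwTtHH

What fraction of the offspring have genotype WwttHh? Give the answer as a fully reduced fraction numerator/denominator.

P(WwttHh) = 1/16

WWTtHh gametes: WTH×2, WTh×2, WtH×2, Wth×2
WwTtHH gametes: WTH×2, WtH×2, wTH×2, wtH×2
WWTtHh×WwTtHH grid (8·8=64): WWTTHH=4 WWTTHh=4 WWTtHH=8 WWTtHh=8 WWttHH=4 WWttHh=4 WwTTHH=4 WwTTHh=4 WwTtHH=8 WwTtHh=8 WwttHH=4 WwttHh=4
WwttHh hits 4/64; gcd=4; 4÷4/64÷4 = 1/16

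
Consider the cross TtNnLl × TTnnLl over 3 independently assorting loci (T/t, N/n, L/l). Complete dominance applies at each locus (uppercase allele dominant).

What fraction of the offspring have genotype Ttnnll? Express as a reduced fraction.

TtNnLl gametes: TNL×1, TNl×1, TnL×1, Tnl×1, tNL×1, tNl×1, tnL×1, tnl×1
TTnnLl gametes: TnL×4, Tnl×4
TtNnLl×TTnnLl grid (8·8=64): TTNnLL=4 TTNnLl=8 TTNnll=4 TTnnLL=4 TTnnLl=8 TTnnll=4 TtNnLL=4 TtNnLl=8 TtNnll=4 TtnnLL=4 TtnnLl=8 Ttnnll=4
Ttnnll hits 4/64; gcd=4; 4÷4/64÷4 = 1/16

P(Ttnnll) = 1/16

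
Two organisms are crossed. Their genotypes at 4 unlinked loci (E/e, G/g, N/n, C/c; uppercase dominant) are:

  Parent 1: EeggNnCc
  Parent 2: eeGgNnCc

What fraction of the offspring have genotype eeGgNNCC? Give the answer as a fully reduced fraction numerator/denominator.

EeggNnCc gametes: EgNC×2, EgNc×2, EgnC×2, Egnc×2, egNC×2, egNc×2, egnC×2, egnc×2
eeGgNnCc gametes: eGNC×2, eGNc×2, eGnC×2, eGnc×2, egNC×2, egNc×2, egnC×2, egnc×2
EeggNnCc×eeGgNnCc grid (16·16=256): EeGgNNCC=4 EeGgNNCc=8 EeGgNNcc=4 EeGgNnCC=8 EeGgNnCc=16 EeGgNncc=8 EeGgnnCC=4 EeGgnnCc=8 EeGgnncc=4 EeggNNCC=4 EeggNNCc=8 EeggNNcc=4 EeggNnCC=8 EeggNnCc=16 EeggNncc=8 EeggnnCC=4 EeggnnCc=8 Eeggnncc=4 eeGgNNCC=4 eeGgNNCc=8 eeGgNNcc=4 eeGgNnCC=8 eeGgNnCc=16 eeGgNncc=8 eeGgnnCC=4 eeGgnnCc=8 eeGgnncc=4 eeggNNCC=4 eeggNNCc=8 eeggNNcc=4 eeggNnCC=8 eeggNnCc=16 eeggNncc=8 eeggnnCC=4 eeggnnCc=8 eeggnncc=4
eeGgNNCC hits 4/256; gcd=4; 4÷4/256÷4 = 1/64

P(eeGgNNCC) = 1/64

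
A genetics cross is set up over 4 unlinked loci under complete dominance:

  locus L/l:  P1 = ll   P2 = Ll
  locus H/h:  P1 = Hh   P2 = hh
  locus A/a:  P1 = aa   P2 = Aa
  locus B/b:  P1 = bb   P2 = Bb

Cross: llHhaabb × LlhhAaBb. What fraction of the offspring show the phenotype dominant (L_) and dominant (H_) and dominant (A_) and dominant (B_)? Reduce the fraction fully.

llHhaabb gametes: lHab×8, lhab×8
LlhhAaBb gametes: LhAB×2, LhAb×2, LhaB×2, Lhab×2, lhAB×2, lhAb×2, lhaB×2, lhab×2
llHhaabb×LlhhAaBb grid (16·16=256): LlHhAaBb=16 LlHhAabb=16 LlHhaaBb=16 LlHhaabb=16 LlhhAaBb=16 LlhhAabb=16 LlhhaaBb=16 Llhhaabb=16 llHhAaBb=16 llHhAabb=16 llHhaaBb=16 llHhaabb=16 llhhAaBb=16 llhhAabb=16 llhhaaBb=16 llhhaabb=16
L_ H_ A_ B_ hits 16/256; gcd=16; 16÷16/256÷16 = 1/16

P(L_ H_ A_ B_) = 1/16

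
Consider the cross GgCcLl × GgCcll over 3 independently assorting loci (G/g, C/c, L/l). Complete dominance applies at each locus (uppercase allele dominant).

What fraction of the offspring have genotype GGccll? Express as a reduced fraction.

P(GGccll) = 1/32

GgCcLl gametes: GCL×1, GCl×1, GcL×1, Gcl×1, gCL×1, gCl×1, gcL×1, gcl×1
GgCcll gametes: GCl×2, Gcl×2, gCl×2, gcl×2
GgCcLl×GgCcll grid (8·8=64): GGCCLl=2 GGCCll=2 GGCcLl=4 GGCcll=4 GGccLl=2 GGccll=2 GgCCLl=4 GgCCll=4 GgCcLl=8 GgCcll=8 GgccLl=4 Ggccll=4 ggCCLl=2 ggCCll=2 ggCcLl=4 ggCcll=4 ggccLl=2 ggccll=2
GGccll hits 2/64; gcd=2; 2÷2/64÷2 = 1/32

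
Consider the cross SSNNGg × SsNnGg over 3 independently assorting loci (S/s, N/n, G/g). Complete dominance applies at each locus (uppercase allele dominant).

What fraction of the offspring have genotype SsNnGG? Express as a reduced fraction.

SSNNGg gametes: SNG×4, SNg×4
SsNnGg gametes: SNG×1, SNg×1, SnG×1, Sng×1, sNG×1, sNg×1, snG×1, sng×1
SSNNGg×SsNnGg grid (8·8=64): SSNNGG=4 SSNNGg=8 SSNNgg=4 SSNnGG=4 SSNnGg=8 SSNngg=4 SsNNGG=4 SsNNGg=8 SsNNgg=4 SsNnGG=4 SsNnGg=8 SsNngg=4
SsNnGG hits 4/64; gcd=4; 4÷4/64÷4 = 1/16

P(SsNnGG) = 1/16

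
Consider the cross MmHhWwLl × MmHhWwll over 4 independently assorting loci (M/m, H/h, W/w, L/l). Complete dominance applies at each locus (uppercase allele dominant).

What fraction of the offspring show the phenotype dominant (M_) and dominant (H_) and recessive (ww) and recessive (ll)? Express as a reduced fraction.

MmHhWwLl gametes: MHWL×1, MHWl×1, MHwL×1, MHwl×1, MhWL×1, MhWl×1, MhwL×1, Mhwl×1, mHWL×1, mHWl×1, mHwL×1, mHwl×1, mhWL×1, mhWl×1, mhwL×1, mhwl×1
MmHhWwll gametes: MHWl×2, MHwl×2, MhWl×2, Mhwl×2, mHWl×2, mHwl×2, mhWl×2, mhwl×2
MmHhWwLl×MmHhWwll grid (16·16=256): MMHHWWLl=2 MMHHWWll=2 MMHHWwLl=4 MMHHWwll=4 MMHHwwLl=2 MMHHwwll=2 MMHhWWLl=4 MMHhWWll=4 MMHhWwLl=8 MMHhWwll=8 MMHhwwLl=4 MMHhwwll=4 MMhhWWLl=2 MMhhWWll=2 MMhhWwLl=4 MMhhWwll=4 MMhhwwLl=2 MMhhwwll=2 MmHHWWLl=4 MmHHWWll=4 MmHHWwLl=8 MmHHWwll=8 MmHHwwLl=4 MmHHwwll=4 MmHhWWLl=8 MmHhWWll=8 MmHhWwLl=16 MmHhWwll=16 MmHhwwLl=8 MmHhwwll=8 MmhhWWLl=4 MmhhWWll=4 MmhhWwLl=8 MmhhWwll=8 MmhhwwLl=4 Mmhhwwll=4 mmHHWWLl=2 mmHHWWll=2 mmHHWwLl=4 mmHHWwll=4 mmHHwwLl=2 mmHHwwll=2 mmHhWWLl=4 mmHhWWll=4 mmHhWwLl=8 mmHhWwll=8 mmHhwwLl=4 mmHhwwll=4 mmhhWWLl=2 mmhhWWll=2 mmhhWwLl=4 mmhhWwll=4 mmhhwwLl=2 mmhhwwll=2
M_ H_ ww ll hits 18/256; gcd=2; 18÷2/256÷2 = 9/128

P(M_ H_ ww ll) = 9/128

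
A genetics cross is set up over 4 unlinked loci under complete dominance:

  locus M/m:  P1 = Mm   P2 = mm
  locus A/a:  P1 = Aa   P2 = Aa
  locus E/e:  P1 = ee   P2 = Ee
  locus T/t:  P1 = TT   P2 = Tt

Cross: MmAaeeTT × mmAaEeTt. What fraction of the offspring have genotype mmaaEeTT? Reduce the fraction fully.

P(mmaaEeTT) = 1/32

MmAaeeTT gametes: MAeT×4, MaeT×4, mAeT×4, maeT×4
mmAaEeTt gametes: mAET×2, mAEt×2, mAeT×2, mAet×2, maET×2, maEt×2, maeT×2, maet×2
MmAaeeTT×mmAaEeTt grid (16·16=256): MmAAEeTT=8 MmAAEeTt=8 MmAAeeTT=8 MmAAeeTt=8 MmAaEeTT=16 MmAaEeTt=16 MmAaeeTT=16 MmAaeeTt=16 MmaaEeTT=8 MmaaEeTt=8 MmaaeeTT=8 MmaaeeTt=8 mmAAEeTT=8 mmAAEeTt=8 mmAAeeTT=8 mmAAeeTt=8 mmAaEeTT=16 mmAaEeTt=16 mmAaeeTT=16 mmAaeeTt=16 mmaaEeTT=8 mmaaEeTt=8 mmaaeeTT=8 mmaaeeTt=8
mmaaEeTT hits 8/256; gcd=8; 8÷8/256÷8 = 1/32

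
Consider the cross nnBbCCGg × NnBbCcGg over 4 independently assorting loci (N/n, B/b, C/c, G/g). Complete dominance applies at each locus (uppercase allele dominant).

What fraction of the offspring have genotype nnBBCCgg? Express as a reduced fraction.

nnBbCCGg gametes: nBCG×4, nBCg×4, nbCG×4, nbCg×4
NnBbCcGg gametes: NBCG×1, NBCg×1, NBcG×1, NBcg×1, NbCG×1, NbCg×1, NbcG×1, Nbcg×1, nBCG×1, nBCg×1, nBcG×1, nBcg×1, nbCG×1, nbCg×1, nbcG×1, nbcg×1
nnBbCCGg×NnBbCcGg grid (16·16=256): NnBBCCGG=4 NnBBCCGg=8 NnBBCCgg=4 NnBBCcGG=4 NnBBCcGg=8 NnBBCcgg=4 NnBbCCGG=8 NnBbCCGg=16 NnBbCCgg=8 NnBbCcGG=8 NnBbCcGg=16 NnBbCcgg=8 NnbbCCGG=4 NnbbCCGg=8 NnbbCCgg=4 NnbbCcGG=4 NnbbCcGg=8 NnbbCcgg=4 nnBBCCGG=4 nnBBCCGg=8 nnBBCCgg=4 nnBBCcGG=4 nnBBCcGg=8 nnBBCcgg=4 nnBbCCGG=8 nnBbCCGg=16 nnBbCCgg=8 nnBbCcGG=8 nnBbCcGg=16 nnBbCcgg=8 nnbbCCGG=4 nnbbCCGg=8 nnbbCCgg=4 nnbbCcGG=4 nnbbCcGg=8 nnbbCcgg=4
nnBBCCgg hits 4/256; gcd=4; 4÷4/256÷4 = 1/64

P(nnBBCCgg) = 1/64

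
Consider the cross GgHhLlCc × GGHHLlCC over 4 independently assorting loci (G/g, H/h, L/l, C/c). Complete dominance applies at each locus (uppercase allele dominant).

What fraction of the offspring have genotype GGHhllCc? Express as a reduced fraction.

P(GGHhllCc) = 1/32

GgHhLlCc gametes: GHLC×1, GHLc×1, GHlC×1, GHlc×1, GhLC×1, GhLc×1, GhlC×1, Ghlc×1, gHLC×1, gHLc×1, gHlC×1, gHlc×1, ghLC×1, ghLc×1, ghlC×1, ghlc×1
GGHHLlCC gametes: GHLC×8, GHlC×8
GgHhLlCc×GGHHLlCC grid (16·16=256): GGHHLLCC=8 GGHHLLCc=8 GGHHLlCC=16 GGHHLlCc=16 GGHHllCC=8 GGHHllCc=8 GGHhLLCC=8 GGHhLLCc=8 GGHhLlCC=16 GGHhLlCc=16 GGHhllCC=8 GGHhllCc=8 GgHHLLCC=8 GgHHLLCc=8 GgHHLlCC=16 GgHHLlCc=16 GgHHllCC=8 GgHHllCc=8 GgHhLLCC=8 GgHhLLCc=8 GgHhLlCC=16 GgHhLlCc=16 GgHhllCC=8 GgHhllCc=8
GGHhllCc hits 8/256; gcd=8; 8÷8/256÷8 = 1/32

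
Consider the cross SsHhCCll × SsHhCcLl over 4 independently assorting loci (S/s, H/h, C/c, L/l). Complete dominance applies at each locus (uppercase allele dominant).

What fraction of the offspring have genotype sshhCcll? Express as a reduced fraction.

P(sshhCcll) = 1/64

SsHhCCll gametes: SHCl×4, ShCl×4, sHCl×4, shCl×4
SsHhCcLl gametes: SHCL×1, SHCl×1, SHcL×1, SHcl×1, ShCL×1, ShCl×1, ShcL×1, Shcl×1, sHCL×1, sHCl×1, sHcL×1, sHcl×1, shCL×1, shCl×1, shcL×1, shcl×1
SsHhCCll×SsHhCcLl grid (16·16=256): SSHHCCLl=4 SSHHCCll=4 SSHHCcLl=4 SSHHCcll=4 SSHhCCLl=8 SSHhCCll=8 SSHhCcLl=8 SSHhCcll=8 SShhCCLl=4 SShhCCll=4 SShhCcLl=4 SShhCcll=4 SsHHCCLl=8 SsHHCCll=8 SsHHCcLl=8 SsHHCcll=8 SsHhCCLl=16 SsHhCCll=16 SsHhCcLl=16 SsHhCcll=16 SshhCCLl=8 SshhCCll=8 SshhCcLl=8 SshhCcll=8 ssHHCCLl=4 ssHHCCll=4 ssHHCcLl=4 ssHHCcll=4 ssHhCCLl=8 ssHhCCll=8 ssHhCcLl=8 ssHhCcll=8 sshhCCLl=4 sshhCCll=4 sshhCcLl=4 sshhCcll=4
sshhCcll hits 4/256; gcd=4; 4÷4/256÷4 = 1/64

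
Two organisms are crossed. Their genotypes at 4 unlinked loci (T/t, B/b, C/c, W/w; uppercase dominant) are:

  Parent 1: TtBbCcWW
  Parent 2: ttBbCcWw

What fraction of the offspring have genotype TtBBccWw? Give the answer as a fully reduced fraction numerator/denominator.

TtBbCcWW gametes: TBCW×2, TBcW×2, TbCW×2, TbcW×2, tBCW×2, tBcW×2, tbCW×2, tbcW×2
ttBbCcWw gametes: tBCW×2, tBCw×2, tBcW×2, tBcw×2, tbCW×2, tbCw×2, tbcW×2, tbcw×2
TtBbCcWW×ttBbCcWw grid (16·16=256): TtBBCCWW=4 TtBBCCWw=4 TtBBCcWW=8 TtBBCcWw=8 TtBBccWW=4 TtBBccWw=4 TtBbCCWW=8 TtBbCCWw=8 TtBbCcWW=16 TtBbCcWw=16 TtBbccWW=8 TtBbccWw=8 TtbbCCWW=4 TtbbCCWw=4 TtbbCcWW=8 TtbbCcWw=8 TtbbccWW=4 TtbbccWw=4 ttBBCCWW=4 ttBBCCWw=4 ttBBCcWW=8 ttBBCcWw=8 ttBBccWW=4 ttBBccWw=4 ttBbCCWW=8 ttBbCCWw=8 ttBbCcWW=16 ttBbCcWw=16 ttBbccWW=8 ttBbccWw=8 ttbbCCWW=4 ttbbCCWw=4 ttbbCcWW=8 ttbbCcWw=8 ttbbccWW=4 ttbbccWw=4
TtBBccWw hits 4/256; gcd=4; 4÷4/256÷4 = 1/64

P(TtBBccWw) = 1/64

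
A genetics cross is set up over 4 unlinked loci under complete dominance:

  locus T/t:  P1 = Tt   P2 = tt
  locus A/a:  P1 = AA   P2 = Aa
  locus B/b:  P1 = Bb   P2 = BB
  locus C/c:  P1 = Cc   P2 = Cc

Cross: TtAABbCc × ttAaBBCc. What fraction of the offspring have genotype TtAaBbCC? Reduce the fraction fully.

P(TtAaBbCC) = 1/32

TtAABbCc gametes: TABC×2, TABc×2, TAbC×2, TAbc×2, tABC×2, tABc×2, tAbC×2, tAbc×2
ttAaBBCc gametes: tABC×4, tABc×4, taBC×4, taBc×4
TtAABbCc×ttAaBBCc grid (16·16=256): TtAABBCC=8 TtAABBCc=16 TtAABBcc=8 TtAABbCC=8 TtAABbCc=16 TtAABbcc=8 TtAaBBCC=8 TtAaBBCc=16 TtAaBBcc=8 TtAaBbCC=8 TtAaBbCc=16 TtAaBbcc=8 ttAABBCC=8 ttAABBCc=16 ttAABBcc=8 ttAABbCC=8 ttAABbCc=16 ttAABbcc=8 ttAaBBCC=8 ttAaBBCc=16 ttAaBBcc=8 ttAaBbCC=8 ttAaBbCc=16 ttAaBbcc=8
TtAaBbCC hits 8/256; gcd=8; 8÷8/256÷8 = 1/32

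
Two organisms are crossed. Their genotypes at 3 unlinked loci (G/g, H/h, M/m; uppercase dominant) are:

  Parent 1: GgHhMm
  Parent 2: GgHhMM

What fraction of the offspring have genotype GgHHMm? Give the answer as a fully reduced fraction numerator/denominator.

P(GgHHMm) = 1/16

GgHhMm gametes: GHM×1, GHm×1, GhM×1, Ghm×1, gHM×1, gHm×1, ghM×1, ghm×1
GgHhMM gametes: GHM×2, GhM×2, gHM×2, ghM×2
GgHhMm×GgHhMM grid (8·8=64): GGHHMM=2 GGHHMm=2 GGHhMM=4 GGHhMm=4 GGhhMM=2 GGhhMm=2 GgHHMM=4 GgHHMm=4 GgHhMM=8 GgHhMm=8 GghhMM=4 GghhMm=4 ggHHMM=2 ggHHMm=2 ggHhMM=4 ggHhMm=4 gghhMM=2 gghhMm=2
GgHHMm hits 4/64; gcd=4; 4÷4/64÷4 = 1/16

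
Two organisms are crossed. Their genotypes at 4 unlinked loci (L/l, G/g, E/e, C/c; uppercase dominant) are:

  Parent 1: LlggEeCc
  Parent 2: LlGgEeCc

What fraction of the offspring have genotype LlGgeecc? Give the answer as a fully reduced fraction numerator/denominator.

LlggEeCc gametes: LgEC×2, LgEc×2, LgeC×2, Lgec×2, lgEC×2, lgEc×2, lgeC×2, lgec×2
LlGgEeCc gametes: LGEC×1, LGEc×1, LGeC×1, LGec×1, LgEC×1, LgEc×1, LgeC×1, Lgec×1, lGEC×1, lGEc×1, lGeC×1, lGec×1, lgEC×1, lgEc×1, lgeC×1, lgec×1
LlggEeCc×LlGgEeCc grid (16·16=256): LLGgEECC=2 LLGgEECc=4 LLGgEEcc=2 LLGgEeCC=4 LLGgEeCc=8 LLGgEecc=4 LLGgeeCC=2 LLGgeeCc=4 LLGgeecc=2 LLggEECC=2 LLggEECc=4 LLggEEcc=2 LLggEeCC=4 LLggEeCc=8 LLggEecc=4 LLggeeCC=2 LLggeeCc=4 LLggeecc=2 LlGgEECC=4 LlGgEECc=8 LlGgEEcc=4 LlGgEeCC=8 LlGgEeCc=16 LlGgEecc=8 LlGgeeCC=4 LlGgeeCc=8 LlGgeecc=4 LlggEECC=4 LlggEECc=8 LlggEEcc=4 LlggEeCC=8 LlggEeCc=16 LlggEecc=8 LlggeeCC=4 LlggeeCc=8 Llggeecc=4 llGgEECC=2 llGgEECc=4 llGgEEcc=2 llGgEeCC=4 llGgEeCc=8 llGgEecc=4 llGgeeCC=2 llGgeeCc=4 llGgeecc=2 llggEECC=2 llggEECc=4 llggEEcc=2 llggEeCC=4 llggEeCc=8 llggEecc=4 llggeeCC=2 llggeeCc=4 llggeecc=2
LlGgeecc hits 4/256; gcd=4; 4÷4/256÷4 = 1/64

P(LlGgeecc) = 1/64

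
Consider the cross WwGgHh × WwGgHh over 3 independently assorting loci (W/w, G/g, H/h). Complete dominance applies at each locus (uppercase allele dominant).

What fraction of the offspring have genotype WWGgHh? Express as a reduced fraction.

WwGgHh gametes: WGH×1, WGh×1, WgH×1, Wgh×1, wGH×1, wGh×1, wgH×1, wgh×1
WwGgHh gametes: WGH×1, WGh×1, WgH×1, Wgh×1, wGH×1, wGh×1, wgH×1, wgh×1
WwGgHh×WwGgHh grid (8·8=64): WWGGHH=1 WWGGHh=2 WWGGhh=1 WWGgHH=2 WWGgHh=4 WWGghh=2 WWggHH=1 WWggHh=2 WWgghh=1 WwGGHH=2 WwGGHh=4 WwGGhh=2 WwGgHH=4 WwGgHh=8 WwGghh=4 WwggHH=2 WwggHh=4 Wwgghh=2 wwGGHH=1 wwGGHh=2 wwGGhh=1 wwGgHH=2 wwGgHh=4 wwGghh=2 wwggHH=1 wwggHh=2 wwgghh=1
WWGgHh hits 4/64; gcd=4; 4÷4/64÷4 = 1/16

P(WWGgHh) = 1/16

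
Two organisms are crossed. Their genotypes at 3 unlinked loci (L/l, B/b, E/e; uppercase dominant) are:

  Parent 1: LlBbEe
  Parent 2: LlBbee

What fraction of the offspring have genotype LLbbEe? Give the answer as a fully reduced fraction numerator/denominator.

P(LLbbEe) = 1/32

LlBbEe gametes: LBE×1, LBe×1, LbE×1, Lbe×1, lBE×1, lBe×1, lbE×1, lbe×1
LlBbee gametes: LBe×2, Lbe×2, lBe×2, lbe×2
LlBbEe×LlBbee grid (8·8=64): LLBBEe=2 LLBBee=2 LLBbEe=4 LLBbee=4 LLbbEe=2 LLbbee=2 LlBBEe=4 LlBBee=4 LlBbEe=8 LlBbee=8 LlbbEe=4 Llbbee=4 llBBEe=2 llBBee=2 llBbEe=4 llBbee=4 llbbEe=2 llbbee=2
LLbbEe hits 2/64; gcd=2; 2÷2/64÷2 = 1/32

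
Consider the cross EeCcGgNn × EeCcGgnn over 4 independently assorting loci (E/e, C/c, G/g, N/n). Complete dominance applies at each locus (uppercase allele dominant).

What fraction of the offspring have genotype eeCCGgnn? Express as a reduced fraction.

EeCcGgNn gametes: ECGN×1, ECGn×1, ECgN×1, ECgn×1, EcGN×1, EcGn×1, EcgN×1, Ecgn×1, eCGN×1, eCGn×1, eCgN×1, eCgn×1, ecGN×1, ecGn×1, ecgN×1, ecgn×1
EeCcGgnn gametes: ECGn×2, ECgn×2, EcGn×2, Ecgn×2, eCGn×2, eCgn×2, ecGn×2, ecgn×2
EeCcGgNn×EeCcGgnn grid (16·16=256): EECCGGNn=2 EECCGGnn=2 EECCGgNn=4 EECCGgnn=4 EECCggNn=2 EECCggnn=2 EECcGGNn=4 EECcGGnn=4 EECcGgNn=8 EECcGgnn=8 EECcggNn=4 EECcggnn=4 EEccGGNn=2 EEccGGnn=2 EEccGgNn=4 EEccGgnn=4 EEccggNn=2 EEccggnn=2 EeCCGGNn=4 EeCCGGnn=4 EeCCGgNn=8 EeCCGgnn=8 EeCCggNn=4 EeCCggnn=4 EeCcGGNn=8 EeCcGGnn=8 EeCcGgNn=16 EeCcGgnn=16 EeCcggNn=8 EeCcggnn=8 EeccGGNn=4 EeccGGnn=4 EeccGgNn=8 EeccGgnn=8 EeccggNn=4 Eeccggnn=4 eeCCGGNn=2 eeCCGGnn=2 eeCCGgNn=4 eeCCGgnn=4 eeCCggNn=2 eeCCggnn=2 eeCcGGNn=4 eeCcGGnn=4 eeCcGgNn=8 eeCcGgnn=8 eeCcggNn=4 eeCcggnn=4 eeccGGNn=2 eeccGGnn=2 eeccGgNn=4 eeccGgnn=4 eeccggNn=2 eeccggnn=2
eeCCGgnn hits 4/256; gcd=4; 4÷4/256÷4 = 1/64

P(eeCCGgnn) = 1/64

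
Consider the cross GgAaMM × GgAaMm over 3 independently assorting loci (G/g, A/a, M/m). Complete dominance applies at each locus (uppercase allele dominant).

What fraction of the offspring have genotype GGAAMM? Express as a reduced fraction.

GgAaMM gametes: GAM×2, GaM×2, gAM×2, gaM×2
GgAaMm gametes: GAM×1, GAm×1, GaM×1, Gam×1, gAM×1, gAm×1, gaM×1, gam×1
GgAaMM×GgAaMm grid (8·8=64): GGAAMM=2 GGAAMm=2 GGAaMM=4 GGAaMm=4 GGaaMM=2 GGaaMm=2 GgAAMM=4 GgAAMm=4 GgAaMM=8 GgAaMm=8 GgaaMM=4 GgaaMm=4 ggAAMM=2 ggAAMm=2 ggAaMM=4 ggAaMm=4 ggaaMM=2 ggaaMm=2
GGAAMM hits 2/64; gcd=2; 2÷2/64÷2 = 1/32

P(GGAAMM) = 1/32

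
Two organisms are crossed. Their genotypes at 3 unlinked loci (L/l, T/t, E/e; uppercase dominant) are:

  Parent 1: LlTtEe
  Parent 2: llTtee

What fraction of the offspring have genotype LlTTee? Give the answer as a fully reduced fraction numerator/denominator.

LlTtEe gametes: LTE×1, LTe×1, LtE×1, Lte×1, lTE×1, lTe×1, ltE×1, lte×1
llTtee gametes: lTe×4, lte×4
LlTtEe×llTtee grid (8·8=64): LlTTEe=4 LlTTee=4 LlTtEe=8 LlTtee=8 LlttEe=4 Llttee=4 llTTEe=4 llTTee=4 llTtEe=8 llTtee=8 llttEe=4 llttee=4
LlTTee hits 4/64; gcd=4; 4÷4/64÷4 = 1/16

P(LlTTee) = 1/16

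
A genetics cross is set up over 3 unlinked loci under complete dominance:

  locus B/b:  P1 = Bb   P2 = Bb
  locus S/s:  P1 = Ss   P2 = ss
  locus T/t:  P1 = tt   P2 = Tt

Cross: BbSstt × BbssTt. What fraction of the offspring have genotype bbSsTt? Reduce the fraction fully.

BbSstt gametes: BSt×2, Bst×2, bSt×2, bst×2
BbssTt gametes: BsT×2, Bst×2, bsT×2, bst×2
BbSstt×BbssTt grid (8·8=64): BBSsTt=4 BBSstt=4 BBssTt=4 BBsstt=4 BbSsTt=8 BbSstt=8 BbssTt=8 Bbsstt=8 bbSsTt=4 bbSstt=4 bbssTt=4 bbsstt=4
bbSsTt hits 4/64; gcd=4; 4÷4/64÷4 = 1/16

P(bbSsTt) = 1/16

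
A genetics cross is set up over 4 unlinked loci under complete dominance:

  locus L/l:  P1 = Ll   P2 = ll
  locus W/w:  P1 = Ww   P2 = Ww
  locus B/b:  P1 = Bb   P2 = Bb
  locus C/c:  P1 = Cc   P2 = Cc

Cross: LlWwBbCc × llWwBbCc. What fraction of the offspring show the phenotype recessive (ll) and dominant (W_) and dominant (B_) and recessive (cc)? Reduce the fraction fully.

LlWwBbCc gametes: LWBC×1, LWBc×1, LWbC×1, LWbc×1, LwBC×1, LwBc×1, LwbC×1, Lwbc×1, lWBC×1, lWBc×1, lWbC×1, lWbc×1, lwBC×1, lwBc×1, lwbC×1, lwbc×1
llWwBbCc gametes: lWBC×2, lWBc×2, lWbC×2, lWbc×2, lwBC×2, lwBc×2, lwbC×2, lwbc×2
LlWwBbCc×llWwBbCc grid (16·16=256): LlWWBBCC=2 LlWWBBCc=4 LlWWBBcc=2 LlWWBbCC=4 LlWWBbCc=8 LlWWBbcc=4 LlWWbbCC=2 LlWWbbCc=4 LlWWbbcc=2 LlWwBBCC=4 LlWwBBCc=8 LlWwBBcc=4 LlWwBbCC=8 LlWwBbCc=16 LlWwBbcc=8 LlWwbbCC=4 LlWwbbCc=8 LlWwbbcc=4 LlwwBBCC=2 LlwwBBCc=4 LlwwBBcc=2 LlwwBbCC=4 LlwwBbCc=8 LlwwBbcc=4 LlwwbbCC=2 LlwwbbCc=4 Llwwbbcc=2 llWWBBCC=2 llWWBBCc=4 llWWBBcc=2 llWWBbCC=4 llWWBbCc=8 llWWBbcc=4 llWWbbCC=2 llWWbbCc=4 llWWbbcc=2 llWwBBCC=4 llWwBBCc=8 llWwBBcc=4 llWwBbCC=8 llWwBbCc=16 llWwBbcc=8 llWwbbCC=4 llWwbbCc=8 llWwbbcc=4 llwwBBCC=2 llwwBBCc=4 llwwBBcc=2 llwwBbCC=4 llwwBbCc=8 llwwBbcc=4 llwwbbCC=2 llwwbbCc=4 llwwbbcc=2
ll W_ B_ cc hits 18/256; gcd=2; 18÷2/256÷2 = 9/128

P(ll W_ B_ cc) = 9/128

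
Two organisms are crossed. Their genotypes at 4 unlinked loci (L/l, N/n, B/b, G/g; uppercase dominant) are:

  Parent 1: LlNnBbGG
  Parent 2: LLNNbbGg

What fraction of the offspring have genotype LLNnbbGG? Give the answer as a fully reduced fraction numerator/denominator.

LlNnBbGG gametes: LNBG×2, LNbG×2, LnBG×2, LnbG×2, lNBG×2, lNbG×2, lnBG×2, lnbG×2
LLNNbbGg gametes: LNbG×8, LNbg×8
LlNnBbGG×LLNNbbGg grid (16·16=256): LLNNBbGG=16 LLNNBbGg=16 LLNNbbGG=16 LLNNbbGg=16 LLNnBbGG=16 LLNnBbGg=16 LLNnbbGG=16 LLNnbbGg=16 LlNNBbGG=16 LlNNBbGg=16 LlNNbbGG=16 LlNNbbGg=16 LlNnBbGG=16 LlNnBbGg=16 LlNnbbGG=16 LlNnbbGg=16
LLNnbbGG hits 16/256; gcd=16; 16÷16/256÷16 = 1/16

P(LLNnbbGG) = 1/16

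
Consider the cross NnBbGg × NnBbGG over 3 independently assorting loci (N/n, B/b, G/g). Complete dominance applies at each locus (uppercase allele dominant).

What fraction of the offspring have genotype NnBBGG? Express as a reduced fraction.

NnBbGg gametes: NBG×1, NBg×1, NbG×1, Nbg×1, nBG×1, nBg×1, nbG×1, nbg×1
NnBbGG gametes: NBG×2, NbG×2, nBG×2, nbG×2
NnBbGg×NnBbGG grid (8·8=64): NNBBGG=2 NNBBGg=2 NNBbGG=4 NNBbGg=4 NNbbGG=2 NNbbGg=2 NnBBGG=4 NnBBGg=4 NnBbGG=8 NnBbGg=8 NnbbGG=4 NnbbGg=4 nnBBGG=2 nnBBGg=2 nnBbGG=4 nnBbGg=4 nnbbGG=2 nnbbGg=2
NnBBGG hits 4/64; gcd=4; 4÷4/64÷4 = 1/16

P(NnBBGG) = 1/16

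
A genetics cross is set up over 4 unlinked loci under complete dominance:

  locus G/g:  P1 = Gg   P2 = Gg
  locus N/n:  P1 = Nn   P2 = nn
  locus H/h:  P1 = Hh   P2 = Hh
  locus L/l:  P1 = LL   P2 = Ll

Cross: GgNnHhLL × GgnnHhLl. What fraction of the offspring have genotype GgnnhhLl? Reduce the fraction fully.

P(GgnnhhLl) = 1/32

GgNnHhLL gametes: GNHL×2, GNhL×2, GnHL×2, GnhL×2, gNHL×2, gNhL×2, gnHL×2, gnhL×2
GgnnHhLl gametes: GnHL×2, GnHl×2, GnhL×2, Gnhl×2, gnHL×2, gnHl×2, gnhL×2, gnhl×2
GgNnHhLL×GgnnHhLl grid (16·16=256): GGNnHHLL=4 GGNnHHLl=4 GGNnHhLL=8 GGNnHhLl=8 GGNnhhLL=4 GGNnhhLl=4 GGnnHHLL=4 GGnnHHLl=4 GGnnHhLL=8 GGnnHhLl=8 GGnnhhLL=4 GGnnhhLl=4 GgNnHHLL=8 GgNnHHLl=8 GgNnHhLL=16 GgNnHhLl=16 GgNnhhLL=8 GgNnhhLl=8 GgnnHHLL=8 GgnnHHLl=8 GgnnHhLL=16 GgnnHhLl=16 GgnnhhLL=8 GgnnhhLl=8 ggNnHHLL=4 ggNnHHLl=4 ggNnHhLL=8 ggNnHhLl=8 ggNnhhLL=4 ggNnhhLl=4 ggnnHHLL=4 ggnnHHLl=4 ggnnHhLL=8 ggnnHhLl=8 ggnnhhLL=4 ggnnhhLl=4
GgnnhhLl hits 8/256; gcd=8; 8÷8/256÷8 = 1/32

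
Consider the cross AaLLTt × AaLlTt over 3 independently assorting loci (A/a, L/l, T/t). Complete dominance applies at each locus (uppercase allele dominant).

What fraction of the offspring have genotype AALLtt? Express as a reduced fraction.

AaLLTt gametes: ALT×2, ALt×2, aLT×2, aLt×2
AaLlTt gametes: ALT×1, ALt×1, AlT×1, Alt×1, aLT×1, aLt×1, alT×1, alt×1
AaLLTt×AaLlTt grid (8·8=64): AALLTT=2 AALLTt=4 AALLtt=2 AALlTT=2 AALlTt=4 AALltt=2 AaLLTT=4 AaLLTt=8 AaLLtt=4 AaLlTT=4 AaLlTt=8 AaLltt=4 aaLLTT=2 aaLLTt=4 aaLLtt=2 aaLlTT=2 aaLlTt=4 aaLltt=2
AALLtt hits 2/64; gcd=2; 2÷2/64÷2 = 1/32

P(AALLtt) = 1/32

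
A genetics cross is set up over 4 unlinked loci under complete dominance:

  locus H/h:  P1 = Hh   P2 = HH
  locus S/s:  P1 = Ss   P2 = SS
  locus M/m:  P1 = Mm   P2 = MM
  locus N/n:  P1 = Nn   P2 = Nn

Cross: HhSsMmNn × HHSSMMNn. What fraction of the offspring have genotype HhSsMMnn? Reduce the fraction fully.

P(HhSsMMnn) = 1/32

HhSsMmNn gametes: HSMN×1, HSMn×1, HSmN×1, HSmn×1, HsMN×1, HsMn×1, HsmN×1, Hsmn×1, hSMN×1, hSMn×1, hSmN×1, hSmn×1, hsMN×1, hsMn×1, hsmN×1, hsmn×1
HHSSMMNn gametes: HSMN×8, HSMn×8
HhSsMmNn×HHSSMMNn grid (16·16=256): HHSSMMNN=8 HHSSMMNn=16 HHSSMMnn=8 HHSSMmNN=8 HHSSMmNn=16 HHSSMmnn=8 HHSsMMNN=8 HHSsMMNn=16 HHSsMMnn=8 HHSsMmNN=8 HHSsMmNn=16 HHSsMmnn=8 HhSSMMNN=8 HhSSMMNn=16 HhSSMMnn=8 HhSSMmNN=8 HhSSMmNn=16 HhSSMmnn=8 HhSsMMNN=8 HhSsMMNn=16 HhSsMMnn=8 HhSsMmNN=8 HhSsMmNn=16 HhSsMmnn=8
HhSsMMnn hits 8/256; gcd=8; 8÷8/256÷8 = 1/32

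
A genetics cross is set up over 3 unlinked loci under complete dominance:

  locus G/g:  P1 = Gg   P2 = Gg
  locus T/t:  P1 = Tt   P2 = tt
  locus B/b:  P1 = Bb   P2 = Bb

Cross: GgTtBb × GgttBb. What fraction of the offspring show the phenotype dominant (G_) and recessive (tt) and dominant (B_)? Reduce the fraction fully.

P(G_ tt B_) = 9/32

GgTtBb gametes: GTB×1, GTb×1, GtB×1, Gtb×1, gTB×1, gTb×1, gtB×1, gtb×1
GgttBb gametes: GtB×2, Gtb×2, gtB×2, gtb×2
GgTtBb×GgttBb grid (8·8=64): GGTtBB=2 GGTtBb=4 GGTtbb=2 GGttBB=2 GGttBb=4 GGttbb=2 GgTtBB=4 GgTtBb=8 GgTtbb=4 GgttBB=4 GgttBb=8 Ggttbb=4 ggTtBB=2 ggTtBb=4 ggTtbb=2 ggttBB=2 ggttBb=4 ggttbb=2
G_ tt B_ hits 18/64; gcd=2; 18÷2/64÷2 = 9/32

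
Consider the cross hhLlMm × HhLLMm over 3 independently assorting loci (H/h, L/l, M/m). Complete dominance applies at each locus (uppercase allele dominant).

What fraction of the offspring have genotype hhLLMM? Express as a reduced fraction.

hhLlMm gametes: hLM×2, hLm×2, hlM×2, hlm×2
HhLLMm gametes: HLM×2, HLm×2, hLM×2, hLm×2
hhLlMm×HhLLMm grid (8·8=64): HhLLMM=4 HhLLMm=8 HhLLmm=4 HhLlMM=4 HhLlMm=8 HhLlmm=4 hhLLMM=4 hhLLMm=8 hhLLmm=4 hhLlMM=4 hhLlMm=8 hhLlmm=4
hhLLMM hits 4/64; gcd=4; 4÷4/64÷4 = 1/16

P(hhLLMM) = 1/16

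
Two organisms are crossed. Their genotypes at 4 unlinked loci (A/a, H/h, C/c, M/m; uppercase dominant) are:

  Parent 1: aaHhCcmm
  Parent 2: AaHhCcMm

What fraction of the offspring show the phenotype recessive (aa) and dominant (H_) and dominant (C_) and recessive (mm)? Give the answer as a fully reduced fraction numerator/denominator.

aaHhCcmm gametes: aHCm×4, aHcm×4, ahCm×4, ahcm×4
AaHhCcMm gametes: AHCM×1, AHCm×1, AHcM×1, AHcm×1, AhCM×1, AhCm×1, AhcM×1, Ahcm×1, aHCM×1, aHCm×1, aHcM×1, aHcm×1, ahCM×1, ahCm×1, ahcM×1, ahcm×1
aaHhCcmm×AaHhCcMm grid (16·16=256): AaHHCCMm=4 AaHHCCmm=4 AaHHCcMm=8 AaHHCcmm=8 AaHHccMm=4 AaHHccmm=4 AaHhCCMm=8 AaHhCCmm=8 AaHhCcMm=16 AaHhCcmm=16 AaHhccMm=8 AaHhccmm=8 AahhCCMm=4 AahhCCmm=4 AahhCcMm=8 AahhCcmm=8 AahhccMm=4 Aahhccmm=4 aaHHCCMm=4 aaHHCCmm=4 aaHHCcMm=8 aaHHCcmm=8 aaHHccMm=4 aaHHccmm=4 aaHhCCMm=8 aaHhCCmm=8 aaHhCcMm=16 aaHhCcmm=16 aaHhccMm=8 aaHhccmm=8 aahhCCMm=4 aahhCCmm=4 aahhCcMm=8 aahhCcmm=8 aahhccMm=4 aahhccmm=4
aa H_ C_ mm hits 36/256; gcd=4; 36÷4/256÷4 = 9/64

P(aa H_ C_ mm) = 9/64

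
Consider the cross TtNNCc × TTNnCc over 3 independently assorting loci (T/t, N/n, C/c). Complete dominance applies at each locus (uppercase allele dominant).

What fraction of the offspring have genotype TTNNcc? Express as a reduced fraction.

TtNNCc gametes: TNC×2, TNc×2, tNC×2, tNc×2
TTNnCc gametes: TNC×2, TNc×2, TnC×2, Tnc×2
TtNNCc×TTNnCc grid (8·8=64): TTNNCC=4 TTNNCc=8 TTNNcc=4 TTNnCC=4 TTNnCc=8 TTNncc=4 TtNNCC=4 TtNNCc=8 TtNNcc=4 TtNnCC=4 TtNnCc=8 TtNncc=4
TTNNcc hits 4/64; gcd=4; 4÷4/64÷4 = 1/16

P(TTNNcc) = 1/16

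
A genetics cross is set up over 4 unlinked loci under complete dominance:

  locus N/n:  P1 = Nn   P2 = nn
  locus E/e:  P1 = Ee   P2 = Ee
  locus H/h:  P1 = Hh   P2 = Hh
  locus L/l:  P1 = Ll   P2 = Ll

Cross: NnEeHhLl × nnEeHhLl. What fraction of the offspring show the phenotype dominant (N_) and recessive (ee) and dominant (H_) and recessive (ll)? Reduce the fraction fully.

NnEeHhLl gametes: NEHL×1, NEHl×1, NEhL×1, NEhl×1, NeHL×1, NeHl×1, NehL×1, Nehl×1, nEHL×1, nEHl×1, nEhL×1, nEhl×1, neHL×1, neHl×1, nehL×1, nehl×1
nnEeHhLl gametes: nEHL×2, nEHl×2, nEhL×2, nEhl×2, neHL×2, neHl×2, nehL×2, nehl×2
NnEeHhLl×nnEeHhLl grid (16·16=256): NnEEHHLL=2 NnEEHHLl=4 NnEEHHll=2 NnEEHhLL=4 NnEEHhLl=8 NnEEHhll=4 NnEEhhLL=2 NnEEhhLl=4 NnEEhhll=2 NnEeHHLL=4 NnEeHHLl=8 NnEeHHll=4 NnEeHhLL=8 NnEeHhLl=16 NnEeHhll=8 NnEehhLL=4 NnEehhLl=8 NnEehhll=4 NneeHHLL=2 NneeHHLl=4 NneeHHll=2 NneeHhLL=4 NneeHhLl=8 NneeHhll=4 NneehhLL=2 NneehhLl=4 Nneehhll=2 nnEEHHLL=2 nnEEHHLl=4 nnEEHHll=2 nnEEHhLL=4 nnEEHhLl=8 nnEEHhll=4 nnEEhhLL=2 nnEEhhLl=4 nnEEhhll=2 nnEeHHLL=4 nnEeHHLl=8 nnEeHHll=4 nnEeHhLL=8 nnEeHhLl=16 nnEeHhll=8 nnEehhLL=4 nnEehhLl=8 nnEehhll=4 nneeHHLL=2 nneeHHLl=4 nneeHHll=2 nneeHhLL=4 nneeHhLl=8 nneeHhll=4 nneehhLL=2 nneehhLl=4 nneehhll=2
N_ ee H_ ll hits 6/256; gcd=2; 6÷2/256÷2 = 3/128

P(N_ ee H_ ll) = 3/128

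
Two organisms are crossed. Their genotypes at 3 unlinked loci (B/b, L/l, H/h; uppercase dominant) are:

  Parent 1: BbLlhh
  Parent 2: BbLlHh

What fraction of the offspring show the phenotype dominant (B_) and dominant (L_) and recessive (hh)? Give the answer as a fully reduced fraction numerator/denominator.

BbLlhh gametes: BLh×2, Blh×2, bLh×2, blh×2
BbLlHh gametes: BLH×1, BLh×1, BlH×1, Blh×1, bLH×1, bLh×1, blH×1, blh×1
BbLlhh×BbLlHh grid (8·8=64): BBLLHh=2 BBLLhh=2 BBLlHh=4 BBLlhh=4 BBllHh=2 BBllhh=2 BbLLHh=4 BbLLhh=4 BbLlHh=8 BbLlhh=8 BbllHh=4 Bbllhh=4 bbLLHh=2 bbLLhh=2 bbLlHh=4 bbLlhh=4 bbllHh=2 bbllhh=2
B_ L_ hh hits 18/64; gcd=2; 18÷2/64÷2 = 9/32

P(B_ L_ hh) = 9/32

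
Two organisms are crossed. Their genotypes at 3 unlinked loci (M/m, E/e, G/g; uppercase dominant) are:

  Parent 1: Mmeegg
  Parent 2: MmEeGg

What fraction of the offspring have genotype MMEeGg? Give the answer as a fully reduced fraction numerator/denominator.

Mmeegg gametes: Meg×4, meg×4
MmEeGg gametes: MEG×1, MEg×1, MeG×1, Meg×1, mEG×1, mEg×1, meG×1, meg×1
Mmeegg×MmEeGg grid (8·8=64): MMEeGg=4 MMEegg=4 MMeeGg=4 MMeegg=4 MmEeGg=8 MmEegg=8 MmeeGg=8 Mmeegg=8 mmEeGg=4 mmEegg=4 mmeeGg=4 mmeegg=4
MMEeGg hits 4/64; gcd=4; 4÷4/64÷4 = 1/16

P(MMEeGg) = 1/16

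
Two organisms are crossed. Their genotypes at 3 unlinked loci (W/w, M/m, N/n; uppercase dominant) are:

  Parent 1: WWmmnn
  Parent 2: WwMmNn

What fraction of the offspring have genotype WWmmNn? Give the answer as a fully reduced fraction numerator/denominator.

WWmmnn gametes: Wmn×8
WwMmNn gametes: WMN×1, WMn×1, WmN×1, Wmn×1, wMN×1, wMn×1, wmN×1, wmn×1
WWmmnn×WwMmNn grid (8·8=64): WWMmNn=8 WWMmnn=8 WWmmNn=8 WWmmnn=8 WwMmNn=8 WwMmnn=8 WwmmNn=8 Wwmmnn=8
WWmmNn hits 8/64; gcd=8; 8÷8/64÷8 = 1/8

P(WWmmNn) = 1/8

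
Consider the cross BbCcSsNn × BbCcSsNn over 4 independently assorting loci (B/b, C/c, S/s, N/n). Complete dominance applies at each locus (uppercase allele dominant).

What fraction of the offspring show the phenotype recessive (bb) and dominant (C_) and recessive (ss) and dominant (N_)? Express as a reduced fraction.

P(bb C_ ss N_) = 9/256

BbCcSsNn gametes: BCSN×1, BCSn×1, BCsN×1, BCsn×1, BcSN×1, BcSn×1, BcsN×1, Bcsn×1, bCSN×1, bCSn×1, bCsN×1, bCsn×1, bcSN×1, bcSn×1, bcsN×1, bcsn×1
BbCcSsNn gametes: BCSN×1, BCSn×1, BCsN×1, BCsn×1, BcSN×1, BcSn×1, BcsN×1, Bcsn×1, bCSN×1, bCSn×1, bCsN×1, bCsn×1, bcSN×1, bcSn×1, bcsN×1, bcsn×1
BbCcSsNn×BbCcSsNn grid (16·16=256): BBCCSSNN=1 BBCCSSNn=2 BBCCSSnn=1 BBCCSsNN=2 BBCCSsNn=4 BBCCSsnn=2 BBCCssNN=1 BBCCssNn=2 BBCCssnn=1 BBCcSSNN=2 BBCcSSNn=4 BBCcSSnn=2 BBCcSsNN=4 BBCcSsNn=8 BBCcSsnn=4 BBCcssNN=2 BBCcssNn=4 BBCcssnn=2 BBccSSNN=1 BBccSSNn=2 BBccSSnn=1 BBccSsNN=2 BBccSsNn=4 BBccSsnn=2 BBccssNN=1 BBccssNn=2 BBccssnn=1 BbCCSSNN=2 BbCCSSNn=4 BbCCSSnn=2 BbCCSsNN=4 BbCCSsNn=8 BbCCSsnn=4 BbCCssNN=2 BbCCssNn=4 BbCCssnn=2 BbCcSSNN=4 BbCcSSNn=8 BbCcSSnn=4 BbCcSsNN=8 BbCcSsNn=16 BbCcSsnn=8 BbCcssNN=4 BbCcssNn=8 BbCcssnn=4 BbccSSNN=2 BbccSSNn=4 BbccSSnn=2 BbccSsNN=4 BbccSsNn=8 BbccSsnn=4 BbccssNN=2 BbccssNn=4 Bbccssnn=2 bbCCSSNN=1 bbCCSSNn=2 bbCCSSnn=1 bbCCSsNN=2 bbCCSsNn=4 bbCCSsnn=2 bbCCssNN=1 bbCCssNn=2 bbCCssnn=1 bbCcSSNN=2 bbCcSSNn=4 bbCcSSnn=2 bbCcSsNN=4 bbCcSsNn=8 bbCcSsnn=4 bbCcssNN=2 bbCcssNn=4 bbCcssnn=2 bbccSSNN=1 bbccSSNn=2 bbccSSnn=1 bbccSsNN=2 bbccSsNn=4 bbccSsnn=2 bbccssNN=1 bbccssNn=2 bbccssnn=1
bb C_ ss N_ hits 9/256; gcd=1; 9÷1/256÷1 = 9/256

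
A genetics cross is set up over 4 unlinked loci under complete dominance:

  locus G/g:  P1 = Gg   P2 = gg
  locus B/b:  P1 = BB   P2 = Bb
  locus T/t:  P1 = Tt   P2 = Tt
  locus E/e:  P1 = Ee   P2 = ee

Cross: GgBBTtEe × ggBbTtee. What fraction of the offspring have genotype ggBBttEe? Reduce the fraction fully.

GgBBTtEe gametes: GBTE×2, GBTe×2, GBtE×2, GBte×2, gBTE×2, gBTe×2, gBtE×2, gBte×2
ggBbTtee gametes: gBTe×4, gBte×4, gbTe×4, gbte×4
GgBBTtEe×ggBbTtee grid (16·16=256): GgBBTTEe=8 GgBBTTee=8 GgBBTtEe=16 GgBBTtee=16 GgBBttEe=8 GgBBttee=8 GgBbTTEe=8 GgBbTTee=8 GgBbTtEe=16 GgBbTtee=16 GgBbttEe=8 GgBbttee=8 ggBBTTEe=8 ggBBTTee=8 ggBBTtEe=16 ggBBTtee=16 ggBBttEe=8 ggBBttee=8 ggBbTTEe=8 ggBbTTee=8 ggBbTtEe=16 ggBbTtee=16 ggBbttEe=8 ggBbttee=8
ggBBttEe hits 8/256; gcd=8; 8÷8/256÷8 = 1/32

P(ggBBttEe) = 1/32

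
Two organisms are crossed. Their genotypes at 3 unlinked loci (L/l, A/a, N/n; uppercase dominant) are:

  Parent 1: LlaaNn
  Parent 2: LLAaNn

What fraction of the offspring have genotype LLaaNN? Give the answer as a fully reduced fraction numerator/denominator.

LlaaNn gametes: LaN×2, Lan×2, laN×2, lan×2
LLAaNn gametes: LAN×2, LAn×2, LaN×2, Lan×2
LlaaNn×LLAaNn grid (8·8=64): LLAaNN=4 LLAaNn=8 LLAann=4 LLaaNN=4 LLaaNn=8 LLaann=4 LlAaNN=4 LlAaNn=8 LlAann=4 LlaaNN=4 LlaaNn=8 Llaann=4
LLaaNN hits 4/64; gcd=4; 4÷4/64÷4 = 1/16

P(LLaaNN) = 1/16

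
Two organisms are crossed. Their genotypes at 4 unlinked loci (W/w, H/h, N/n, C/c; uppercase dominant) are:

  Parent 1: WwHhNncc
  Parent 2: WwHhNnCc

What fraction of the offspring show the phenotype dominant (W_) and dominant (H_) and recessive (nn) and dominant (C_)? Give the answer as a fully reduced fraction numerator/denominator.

P(W_ H_ nn C_) = 9/128

WwHhNncc gametes: WHNc×2, WHnc×2, WhNc×2, Whnc×2, wHNc×2, wHnc×2, whNc×2, whnc×2
WwHhNnCc gametes: WHNC×1, WHNc×1, WHnC×1, WHnc×1, WhNC×1, WhNc×1, WhnC×1, Whnc×1, wHNC×1, wHNc×1, wHnC×1, wHnc×1, whNC×1, whNc×1, whnC×1, whnc×1
WwHhNncc×WwHhNnCc grid (16·16=256): WWHHNNCc=2 WWHHNNcc=2 WWHHNnCc=4 WWHHNncc=4 WWHHnnCc=2 WWHHnncc=2 WWHhNNCc=4 WWHhNNcc=4 WWHhNnCc=8 WWHhNncc=8 WWHhnnCc=4 WWHhnncc=4 WWhhNNCc=2 WWhhNNcc=2 WWhhNnCc=4 WWhhNncc=4 WWhhnnCc=2 WWhhnncc=2 WwHHNNCc=4 WwHHNNcc=4 WwHHNnCc=8 WwHHNncc=8 WwHHnnCc=4 WwHHnncc=4 WwHhNNCc=8 WwHhNNcc=8 WwHhNnCc=16 WwHhNncc=16 WwHhnnCc=8 WwHhnncc=8 WwhhNNCc=4 WwhhNNcc=4 WwhhNnCc=8 WwhhNncc=8 WwhhnnCc=4 Wwhhnncc=4 wwHHNNCc=2 wwHHNNcc=2 wwHHNnCc=4 wwHHNncc=4 wwHHnnCc=2 wwHHnncc=2 wwHhNNCc=4 wwHhNNcc=4 wwHhNnCc=8 wwHhNncc=8 wwHhnnCc=4 wwHhnncc=4 wwhhNNCc=2 wwhhNNcc=2 wwhhNnCc=4 wwhhNncc=4 wwhhnnCc=2 wwhhnncc=2
W_ H_ nn C_ hits 18/256; gcd=2; 18÷2/256÷2 = 9/128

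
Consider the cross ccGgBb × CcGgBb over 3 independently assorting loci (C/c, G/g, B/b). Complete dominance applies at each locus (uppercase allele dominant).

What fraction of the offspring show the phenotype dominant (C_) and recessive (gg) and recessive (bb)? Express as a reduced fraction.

ccGgBb gametes: cGB×2, cGb×2, cgB×2, cgb×2
CcGgBb gametes: CGB×1, CGb×1, CgB×1, Cgb×1, cGB×1, cGb×1, cgB×1, cgb×1
ccGgBb×CcGgBb grid (8·8=64): CcGGBB=2 CcGGBb=4 CcGGbb=2 CcGgBB=4 CcGgBb=8 CcGgbb=4 CcggBB=2 CcggBb=4 Ccggbb=2 ccGGBB=2 ccGGBb=4 ccGGbb=2 ccGgBB=4 ccGgBb=8 ccGgbb=4 ccggBB=2 ccggBb=4 ccggbb=2
C_ gg bb hits 2/64; gcd=2; 2÷2/64÷2 = 1/32

P(C_ gg bb) = 1/32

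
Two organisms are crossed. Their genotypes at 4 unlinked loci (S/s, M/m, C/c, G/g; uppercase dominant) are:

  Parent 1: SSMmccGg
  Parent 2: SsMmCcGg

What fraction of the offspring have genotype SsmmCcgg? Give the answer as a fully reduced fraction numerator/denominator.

SSMmccGg gametes: SMcG×4, SMcg×4, SmcG×4, Smcg×4
SsMmCcGg gametes: SMCG×1, SMCg×1, SMcG×1, SMcg×1, SmCG×1, SmCg×1, SmcG×1, Smcg×1, sMCG×1, sMCg×1, sMcG×1, sMcg×1, smCG×1, smCg×1, smcG×1, smcg×1
SSMmccGg×SsMmCcGg grid (16·16=256): SSMMCcGG=4 SSMMCcGg=8 SSMMCcgg=4 SSMMccGG=4 SSMMccGg=8 SSMMccgg=4 SSMmCcGG=8 SSMmCcGg=16 SSMmCcgg=8 SSMmccGG=8 SSMmccGg=16 SSMmccgg=8 SSmmCcGG=4 SSmmCcGg=8 SSmmCcgg=4 SSmmccGG=4 SSmmccGg=8 SSmmccgg=4 SsMMCcGG=4 SsMMCcGg=8 SsMMCcgg=4 SsMMccGG=4 SsMMccGg=8 SsMMccgg=4 SsMmCcGG=8 SsMmCcGg=16 SsMmCcgg=8 SsMmccGG=8 SsMmccGg=16 SsMmccgg=8 SsmmCcGG=4 SsmmCcGg=8 SsmmCcgg=4 SsmmccGG=4 SsmmccGg=8 Ssmmccgg=4
SsmmCcgg hits 4/256; gcd=4; 4÷4/256÷4 = 1/64

P(SsmmCcgg) = 1/64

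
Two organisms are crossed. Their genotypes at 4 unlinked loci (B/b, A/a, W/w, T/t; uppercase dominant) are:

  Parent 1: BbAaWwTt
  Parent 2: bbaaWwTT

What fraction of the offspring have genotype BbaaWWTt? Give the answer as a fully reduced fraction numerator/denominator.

P(BbaaWWTt) = 1/32

BbAaWwTt gametes: BAWT×1, BAWt×1, BAwT×1, BAwt×1, BaWT×1, BaWt×1, BawT×1, Bawt×1, bAWT×1, bAWt×1, bAwT×1, bAwt×1, baWT×1, baWt×1, bawT×1, bawt×1
bbaaWwTT gametes: baWT×8, bawT×8
BbAaWwTt×bbaaWwTT grid (16·16=256): BbAaWWTT=8 BbAaWWTt=8 BbAaWwTT=16 BbAaWwTt=16 BbAawwTT=8 BbAawwTt=8 BbaaWWTT=8 BbaaWWTt=8 BbaaWwTT=16 BbaaWwTt=16 BbaawwTT=8 BbaawwTt=8 bbAaWWTT=8 bbAaWWTt=8 bbAaWwTT=16 bbAaWwTt=16 bbAawwTT=8 bbAawwTt=8 bbaaWWTT=8 bbaaWWTt=8 bbaaWwTT=16 bbaaWwTt=16 bbaawwTT=8 bbaawwTt=8
BbaaWWTt hits 8/256; gcd=8; 8÷8/256÷8 = 1/32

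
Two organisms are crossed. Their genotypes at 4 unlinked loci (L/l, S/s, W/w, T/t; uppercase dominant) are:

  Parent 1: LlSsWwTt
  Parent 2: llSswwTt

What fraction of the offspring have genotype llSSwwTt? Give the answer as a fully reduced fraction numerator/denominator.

LlSsWwTt gametes: LSWT×1, LSWt×1, LSwT×1, LSwt×1, LsWT×1, LsWt×1, LswT×1, Lswt×1, lSWT×1, lSWt×1, lSwT×1, lSwt×1, lsWT×1, lsWt×1, lswT×1, lswt×1
llSswwTt gametes: lSwT×4, lSwt×4, lswT×4, lswt×4
LlSsWwTt×llSswwTt grid (16·16=256): LlSSWwTT=4 LlSSWwTt=8 LlSSWwtt=4 LlSSwwTT=4 LlSSwwTt=8 LlSSwwtt=4 LlSsWwTT=8 LlSsWwTt=16 LlSsWwtt=8 LlSswwTT=8 LlSswwTt=16 LlSswwtt=8 LlssWwTT=4 LlssWwTt=8 LlssWwtt=4 LlsswwTT=4 LlsswwTt=8 Llsswwtt=4 llSSWwTT=4 llSSWwTt=8 llSSWwtt=4 llSSwwTT=4 llSSwwTt=8 llSSwwtt=4 llSsWwTT=8 llSsWwTt=16 llSsWwtt=8 llSswwTT=8 llSswwTt=16 llSswwtt=8 llssWwTT=4 llssWwTt=8 llssWwtt=4 llsswwTT=4 llsswwTt=8 llsswwtt=4
llSSwwTt hits 8/256; gcd=8; 8÷8/256÷8 = 1/32

P(llSSwwTt) = 1/32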